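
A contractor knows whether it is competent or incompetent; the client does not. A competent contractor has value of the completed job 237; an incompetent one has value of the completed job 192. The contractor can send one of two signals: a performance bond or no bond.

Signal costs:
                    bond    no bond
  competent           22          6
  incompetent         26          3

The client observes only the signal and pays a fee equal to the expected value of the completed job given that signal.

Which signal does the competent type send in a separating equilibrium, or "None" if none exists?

Try competent → bond, incompetent → no bond:
  If types separate, bond earns payment 237 and no bond earns 192.
  Competent: bond gives 237 − 22 = 215; no bond gives 192 − 6 = 186. No deviation. ✓
  Incompetent: no bond gives 192 − 3 = 189; bond gives 237 − 26 = 211. Would deviate. ✗
Try competent → no bond, incompetent → bond:
  If types separate, no bond earns payment 237 and bond earns 192.
  Competent: no bond gives 237 − 6 = 231; bond gives 192 − 22 = 170. No deviation. ✓
  Incompetent: bond gives 192 − 26 = 166; no bond gives 237 − 3 = 234. Would deviate. ✗
Neither assignment is incentive-compatible.

None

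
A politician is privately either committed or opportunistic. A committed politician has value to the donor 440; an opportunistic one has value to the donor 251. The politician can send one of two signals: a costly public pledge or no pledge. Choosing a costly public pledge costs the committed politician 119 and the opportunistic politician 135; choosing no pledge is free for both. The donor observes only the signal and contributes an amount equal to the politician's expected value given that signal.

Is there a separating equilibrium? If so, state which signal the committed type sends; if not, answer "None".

None

Try committed → pledge, opportunistic → no pledge:
  If types separate, pledge earns payment 440 and no pledge earns 251.
  Committed: pledge gives 440 − 119 = 321; no pledge gives 251 − 0 = 251. No deviation. ✓
  Opportunistic: no pledge gives 251 − 0 = 251; pledge gives 440 − 135 = 305. Would deviate. ✗
Try committed → no pledge, opportunistic → pledge:
  If types separate, no pledge earns payment 440 and pledge earns 251.
  Committed: no pledge gives 440 − 0 = 440; pledge gives 251 − 119 = 132. No deviation. ✓
  Opportunistic: pledge gives 251 − 135 = 116; no pledge gives 440 − 0 = 440. Would deviate. ✗
Neither assignment is incentive-compatible.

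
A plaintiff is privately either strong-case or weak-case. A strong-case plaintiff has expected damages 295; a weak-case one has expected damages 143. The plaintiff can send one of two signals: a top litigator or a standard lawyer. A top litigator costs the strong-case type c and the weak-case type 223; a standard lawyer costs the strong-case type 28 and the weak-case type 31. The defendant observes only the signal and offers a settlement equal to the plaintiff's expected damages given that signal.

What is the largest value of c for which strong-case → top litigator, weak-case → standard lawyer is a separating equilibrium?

Under separation: top litigator → strong-case (pays 295); standard lawyer → weak-case (pays 143).
Weak-case: 143 − 31 = 112 ≥ 295 − 223 = 72. Holds regardless of c. ✓
Strong-case: 295 − c ≥ 143 − 28, so c ≤ 295 − 115 = 180.

180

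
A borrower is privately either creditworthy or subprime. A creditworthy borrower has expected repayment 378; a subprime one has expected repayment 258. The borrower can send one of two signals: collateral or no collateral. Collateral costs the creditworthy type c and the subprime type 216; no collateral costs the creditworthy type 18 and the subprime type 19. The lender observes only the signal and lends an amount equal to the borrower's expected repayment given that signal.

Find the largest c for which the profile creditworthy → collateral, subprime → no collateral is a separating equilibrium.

Under separation: collateral → creditworthy (pays 378); no collateral → subprime (pays 258).
Subprime: 258 − 19 = 239 ≥ 378 − 216 = 162. Holds regardless of c. ✓
Creditworthy: 378 − c ≥ 258 − 18, so c ≤ 378 − 240 = 138.

138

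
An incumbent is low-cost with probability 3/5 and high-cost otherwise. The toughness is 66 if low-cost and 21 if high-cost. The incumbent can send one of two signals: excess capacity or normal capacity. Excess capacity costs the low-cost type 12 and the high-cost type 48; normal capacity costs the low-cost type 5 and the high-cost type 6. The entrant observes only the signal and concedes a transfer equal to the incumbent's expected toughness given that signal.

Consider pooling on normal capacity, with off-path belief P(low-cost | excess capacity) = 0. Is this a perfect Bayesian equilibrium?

At the pooled signal (normal capacity) the entrant holds the prior 3/5 and pays 3/5·66 + 2/5·21 = 48. Off-path (excess capacity) belief 0 gives 0·66 + 1·21 = 21.
Low-cost: normal capacity gives 48 − 5 = 43; excess capacity gives 21 − 12 = 9. Stays. ✓
High-cost: normal capacity gives 48 − 6 = 42; excess capacity gives 21 − 48 = -27. Stays. ✓

Yes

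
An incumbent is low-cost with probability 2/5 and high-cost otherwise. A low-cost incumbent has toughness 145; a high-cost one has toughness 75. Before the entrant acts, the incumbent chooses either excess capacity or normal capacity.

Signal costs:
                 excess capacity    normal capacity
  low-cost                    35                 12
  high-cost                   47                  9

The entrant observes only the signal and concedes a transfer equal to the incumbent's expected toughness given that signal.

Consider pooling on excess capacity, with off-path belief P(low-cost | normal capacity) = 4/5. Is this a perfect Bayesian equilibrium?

No

At the pooled signal (excess capacity) the entrant holds the prior 2/5 and pays 2/5·145 + 3/5·75 = 103. Off-path (normal capacity) belief 4/5 gives 4/5·145 + 1/5·75 = 131.
Low-cost: excess capacity gives 103 − 35 = 68; normal capacity gives 131 − 12 = 119. Deviates. ✗
High-cost: excess capacity gives 103 − 47 = 56; normal capacity gives 131 − 9 = 122. Deviates. ✗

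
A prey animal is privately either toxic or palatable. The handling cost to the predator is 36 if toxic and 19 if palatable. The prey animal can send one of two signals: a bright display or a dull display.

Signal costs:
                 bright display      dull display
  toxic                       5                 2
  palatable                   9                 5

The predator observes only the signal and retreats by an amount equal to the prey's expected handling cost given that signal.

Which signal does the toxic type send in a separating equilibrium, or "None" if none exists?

Try toxic → bright display, palatable → dull display:
  If types separate, bright display earns payment 36 and dull display earns 19.
  Toxic: bright display gives 36 − 5 = 31; dull display gives 19 − 2 = 17. No deviation. ✓
  Palatable: dull display gives 19 − 5 = 14; bright display gives 36 − 9 = 27. Would deviate. ✗
Try toxic → dull display, palatable → bright display:
  If types separate, dull display earns payment 36 and bright display earns 19.
  Toxic: dull display gives 36 − 2 = 34; bright display gives 19 − 5 = 14. No deviation. ✓
  Palatable: bright display gives 19 − 9 = 10; dull display gives 36 − 5 = 31. Would deviate. ✗
Neither assignment is incentive-compatible.

None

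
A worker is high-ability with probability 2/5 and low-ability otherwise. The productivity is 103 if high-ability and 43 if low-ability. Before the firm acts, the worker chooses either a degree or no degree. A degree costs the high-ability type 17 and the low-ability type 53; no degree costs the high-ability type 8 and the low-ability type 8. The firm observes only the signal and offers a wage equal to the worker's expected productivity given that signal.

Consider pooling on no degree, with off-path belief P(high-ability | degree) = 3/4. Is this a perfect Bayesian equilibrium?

No

On the equilibrium path (no degree) the firm holds the prior 2/5 and pays 2/5·103 + 3/5·43 = 67. Off-path (degree) belief 3/4 gives 3/4·103 + 1/4·43 = 88.
High-ability: no degree gives 67 − 8 = 59; degree gives 88 − 17 = 71. Deviates. ✗
Low-ability: no degree gives 67 − 8 = 59; degree gives 88 − 53 = 35. Stays. ✓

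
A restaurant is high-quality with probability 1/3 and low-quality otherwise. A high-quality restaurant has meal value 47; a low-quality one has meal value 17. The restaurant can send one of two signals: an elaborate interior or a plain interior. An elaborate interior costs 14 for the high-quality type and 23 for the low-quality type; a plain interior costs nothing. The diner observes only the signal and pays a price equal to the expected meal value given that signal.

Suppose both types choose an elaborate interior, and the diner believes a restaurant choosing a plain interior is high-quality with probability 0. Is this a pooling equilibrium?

On the equilibrium path (elaborate interior) the diner holds the prior 1/3 and pays 1/3·47 + 2/3·17 = 27. Off-path (plain interior) belief 0 gives 0·47 + 1·17 = 17.
High-quality: elaborate interior gives 27 − 14 = 13; plain interior gives 17 − 0 = 17. Deviates. ✗
Low-quality: elaborate interior gives 27 − 23 = 4; plain interior gives 17 − 0 = 17. Deviates. ✗

No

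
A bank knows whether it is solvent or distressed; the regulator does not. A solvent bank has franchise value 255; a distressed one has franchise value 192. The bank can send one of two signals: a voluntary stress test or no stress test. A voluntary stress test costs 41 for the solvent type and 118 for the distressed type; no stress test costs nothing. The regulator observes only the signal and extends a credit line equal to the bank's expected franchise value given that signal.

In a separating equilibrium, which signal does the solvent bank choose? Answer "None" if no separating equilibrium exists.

Try solvent → stress test, distressed → no stress test:
  Under separation the regulator infers type exactly: stress test → solvent (pays 255), no stress test → distressed (pays 192).
  Solvent: stress test gives 255 − 41 = 214; no stress test gives 192 − 0 = 192. No deviation. ✓
  Distressed: no stress test gives 192 − 0 = 192; stress test gives 255 − 118 = 137. No deviation. ✓
Both hold — the solvent type sends stress test.

stress test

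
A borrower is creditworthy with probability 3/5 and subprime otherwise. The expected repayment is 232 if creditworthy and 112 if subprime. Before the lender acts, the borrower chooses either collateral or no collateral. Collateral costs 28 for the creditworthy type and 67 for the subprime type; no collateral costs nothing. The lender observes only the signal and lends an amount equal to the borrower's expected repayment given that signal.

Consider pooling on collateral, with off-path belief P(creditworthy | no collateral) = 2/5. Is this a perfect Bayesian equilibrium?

No

At the pooled signal (collateral) the lender holds the prior 3/5 and pays 3/5·232 + 2/5·112 = 184. Off-path (no collateral) belief 2/5 gives 2/5·232 + 3/5·112 = 160.
Creditworthy: collateral gives 184 − 28 = 156; no collateral gives 160 − 0 = 160. Deviates. ✗
Subprime: collateral gives 184 − 67 = 117; no collateral gives 160 − 0 = 160. Deviates. ✗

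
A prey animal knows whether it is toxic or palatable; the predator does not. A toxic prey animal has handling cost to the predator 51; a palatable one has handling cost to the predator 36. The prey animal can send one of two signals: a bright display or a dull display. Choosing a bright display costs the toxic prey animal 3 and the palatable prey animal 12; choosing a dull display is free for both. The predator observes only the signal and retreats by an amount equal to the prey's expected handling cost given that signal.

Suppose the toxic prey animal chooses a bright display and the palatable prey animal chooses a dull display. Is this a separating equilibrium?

No

If types separate, bright display earns payment 51 and dull display earns 36.
Toxic: bright display gives 51 − 3 = 48; dull display gives 36 − 0 = 36. No deviation. ✓
Palatable: dull display gives 36 − 0 = 36; bright display gives 51 − 12 = 39. Would deviate. ✗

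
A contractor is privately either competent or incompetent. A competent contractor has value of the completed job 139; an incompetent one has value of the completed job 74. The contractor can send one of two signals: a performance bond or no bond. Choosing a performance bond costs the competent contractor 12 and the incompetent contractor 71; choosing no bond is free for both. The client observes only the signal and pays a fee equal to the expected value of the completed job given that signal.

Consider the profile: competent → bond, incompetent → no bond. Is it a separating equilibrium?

Yes

Under separation the client infers type exactly: bond → competent (pays 139), no bond → incompetent (pays 74).
Competent: bond gives 139 − 12 = 127; no bond gives 74 − 0 = 74. No deviation. ✓
Incompetent: no bond gives 74 − 0 = 74; bond gives 139 − 71 = 68. No deviation. ✓
Neither type gains from mimicking the other.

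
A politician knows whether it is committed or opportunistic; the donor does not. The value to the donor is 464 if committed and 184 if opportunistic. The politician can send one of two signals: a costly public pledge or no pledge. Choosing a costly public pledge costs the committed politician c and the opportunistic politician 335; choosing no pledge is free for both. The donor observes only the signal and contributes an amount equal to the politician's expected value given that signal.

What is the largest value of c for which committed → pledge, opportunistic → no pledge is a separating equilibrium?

280

Under separation: pledge → committed (pays 464); no pledge → opportunistic (pays 184).
Opportunistic: 184 − 0 = 184 ≥ 464 − 335 = 129. Holds regardless of c. ✓
Committed: 464 − c ≥ 184 − 0, so c ≤ 464 − 184 = 280.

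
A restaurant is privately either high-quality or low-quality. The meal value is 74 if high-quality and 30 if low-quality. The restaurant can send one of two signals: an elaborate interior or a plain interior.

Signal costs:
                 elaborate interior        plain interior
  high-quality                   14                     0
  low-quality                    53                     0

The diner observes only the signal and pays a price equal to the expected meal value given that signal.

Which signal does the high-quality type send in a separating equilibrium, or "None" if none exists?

elaborate interior

Try high-quality → elaborate interior, low-quality → plain interior:
  If types separate, elaborate interior earns payment 74 and plain interior earns 30.
  High-quality: elaborate interior gives 74 − 14 = 60; plain interior gives 30 − 0 = 30. No deviation. ✓
  Low-quality: plain interior gives 30 − 0 = 30; elaborate interior gives 74 − 53 = 21. No deviation. ✓
Both hold — the high-quality type sends elaborate interior.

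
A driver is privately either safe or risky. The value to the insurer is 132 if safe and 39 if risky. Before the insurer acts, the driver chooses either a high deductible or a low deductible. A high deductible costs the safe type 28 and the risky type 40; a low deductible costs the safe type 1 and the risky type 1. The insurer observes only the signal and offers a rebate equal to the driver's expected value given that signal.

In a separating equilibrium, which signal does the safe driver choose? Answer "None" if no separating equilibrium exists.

None

Try safe → high deductible, risky → low deductible:
  If types separate, high deductible earns payment 132 and low deductible earns 39.
  Safe: high deductible gives 132 − 28 = 104; low deductible gives 39 − 1 = 38. No deviation. ✓
  Risky: low deductible gives 39 − 1 = 38; high deductible gives 132 − 40 = 92. Would deviate. ✗
Try safe → low deductible, risky → high deductible:
  If types separate, low deductible earns payment 132 and high deductible earns 39.
  Safe: low deductible gives 132 − 1 = 131; high deductible gives 39 − 28 = 11. No deviation. ✓
  Risky: high deductible gives 39 − 40 = -1; low deductible gives 132 − 1 = 131. Would deviate. ✗
Neither assignment is incentive-compatible.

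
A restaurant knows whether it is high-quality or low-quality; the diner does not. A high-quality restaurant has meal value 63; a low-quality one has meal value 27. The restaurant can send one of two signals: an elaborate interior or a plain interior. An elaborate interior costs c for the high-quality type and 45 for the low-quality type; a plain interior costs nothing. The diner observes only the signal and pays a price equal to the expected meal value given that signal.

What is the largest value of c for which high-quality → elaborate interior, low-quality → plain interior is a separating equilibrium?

36

Under separation: elaborate interior → high-quality (pays 63); plain interior → low-quality (pays 27).
Low-quality: 27 − 0 = 27 ≥ 63 − 45 = 18. Holds regardless of c. ✓
High-quality: 63 − c ≥ 27 − 0, so c ≤ 63 − 27 = 36.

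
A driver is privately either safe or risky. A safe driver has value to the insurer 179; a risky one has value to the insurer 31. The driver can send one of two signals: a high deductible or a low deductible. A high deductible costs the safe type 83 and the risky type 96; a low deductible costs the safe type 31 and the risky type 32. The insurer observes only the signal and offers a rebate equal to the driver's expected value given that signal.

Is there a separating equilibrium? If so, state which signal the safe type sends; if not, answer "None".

None

Try safe → high deductible, risky → low deductible:
  If types separate, high deductible earns payment 179 and low deductible earns 31.
  Safe: high deductible gives 179 − 83 = 96; low deductible gives 31 − 31 = 0. No deviation. ✓
  Risky: low deductible gives 31 − 32 = -1; high deductible gives 179 − 96 = 83. Would deviate. ✗
Try safe → low deductible, risky → high deductible:
  If types separate, low deductible earns payment 179 and high deductible earns 31.
  Safe: low deductible gives 179 − 31 = 148; high deductible gives 31 − 83 = -52. No deviation. ✓
  Risky: high deductible gives 31 − 96 = -65; low deductible gives 179 − 32 = 147. Would deviate. ✗
Neither assignment is incentive-compatible.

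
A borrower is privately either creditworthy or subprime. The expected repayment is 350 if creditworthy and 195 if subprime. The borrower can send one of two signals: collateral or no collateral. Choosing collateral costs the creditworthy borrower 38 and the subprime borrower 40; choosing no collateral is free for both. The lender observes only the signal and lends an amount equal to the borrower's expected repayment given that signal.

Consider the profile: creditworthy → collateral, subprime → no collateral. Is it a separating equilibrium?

No

Under separation the lender infers type exactly: collateral → creditworthy (pays 350), no collateral → subprime (pays 195).
Creditworthy: collateral gives 350 − 38 = 312; no collateral gives 195 − 0 = 195. No deviation. ✓
Subprime: no collateral gives 195 − 0 = 195; collateral gives 350 − 40 = 310. Would deviate. ✗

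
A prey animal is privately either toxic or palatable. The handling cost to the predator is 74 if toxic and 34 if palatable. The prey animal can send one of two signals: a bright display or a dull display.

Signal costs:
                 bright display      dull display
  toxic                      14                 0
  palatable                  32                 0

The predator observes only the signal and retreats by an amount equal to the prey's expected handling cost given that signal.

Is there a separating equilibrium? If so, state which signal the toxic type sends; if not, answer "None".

Try toxic → bright display, palatable → dull display:
  If types separate, bright display earns payment 74 and dull display earns 34.
  Toxic: bright display gives 74 − 14 = 60; dull display gives 34 − 0 = 34. No deviation. ✓
  Palatable: dull display gives 34 − 0 = 34; bright display gives 74 − 32 = 42. Would deviate. ✗
Try toxic → dull display, palatable → bright display:
  If types separate, dull display earns payment 74 and bright display earns 34.
  Toxic: dull display gives 74 − 0 = 74; bright display gives 34 − 14 = 20. No deviation. ✓
  Palatable: bright display gives 34 − 32 = 2; dull display gives 74 − 0 = 74. Would deviate. ✗
Neither assignment is incentive-compatible.

None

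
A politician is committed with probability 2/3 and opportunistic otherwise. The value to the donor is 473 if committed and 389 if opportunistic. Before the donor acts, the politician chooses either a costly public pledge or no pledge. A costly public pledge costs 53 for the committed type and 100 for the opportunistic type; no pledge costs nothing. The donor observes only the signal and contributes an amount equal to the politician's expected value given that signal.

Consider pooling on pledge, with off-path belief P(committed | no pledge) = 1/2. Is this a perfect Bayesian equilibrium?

On the equilibrium path (pledge) the donor holds the prior 2/3 and pays 2/3·473 + 1/3·389 = 445. Off-path (no pledge) belief 1/2 gives 1/2·473 + 1/2·389 = 431.
Committed: pledge gives 445 − 53 = 392; no pledge gives 431 − 0 = 431. Deviates. ✗
Opportunistic: pledge gives 445 − 100 = 345; no pledge gives 431 − 0 = 431. Deviates. ✗

No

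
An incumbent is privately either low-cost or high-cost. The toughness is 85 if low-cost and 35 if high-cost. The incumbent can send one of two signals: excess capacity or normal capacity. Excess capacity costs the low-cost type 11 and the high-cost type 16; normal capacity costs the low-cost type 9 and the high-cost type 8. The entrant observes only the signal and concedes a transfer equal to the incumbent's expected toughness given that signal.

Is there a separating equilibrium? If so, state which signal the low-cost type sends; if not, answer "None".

Try low-cost → excess capacity, high-cost → normal capacity:
  Under separation the entrant infers type exactly: excess capacity → low-cost (pays 85), normal capacity → high-cost (pays 35).
  Low-cost: excess capacity gives 85 − 11 = 74; normal capacity gives 35 − 9 = 26. No deviation. ✓
  High-cost: normal capacity gives 35 − 8 = 27; excess capacity gives 85 − 16 = 69. Would deviate. ✗
Try low-cost → normal capacity, high-cost → excess capacity:
  Under separation the entrant infers type exactly: normal capacity → low-cost (pays 85), excess capacity → high-cost (pays 35).
  Low-cost: normal capacity gives 85 − 9 = 76; excess capacity gives 35 − 11 = 24. No deviation. ✓
  High-cost: excess capacity gives 35 − 16 = 19; normal capacity gives 85 − 8 = 77. Would deviate. ✗
Neither assignment is incentive-compatible.

None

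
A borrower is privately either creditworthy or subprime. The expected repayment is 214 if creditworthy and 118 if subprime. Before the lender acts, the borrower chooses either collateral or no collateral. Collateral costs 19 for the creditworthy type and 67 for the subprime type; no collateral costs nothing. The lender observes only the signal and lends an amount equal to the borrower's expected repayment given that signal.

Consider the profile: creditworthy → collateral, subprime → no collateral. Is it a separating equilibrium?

No

If types separate, collateral earns payment 214 and no collateral earns 118.
Creditworthy: collateral gives 214 − 19 = 195; no collateral gives 118 − 0 = 118. No deviation. ✓
Subprime: no collateral gives 118 − 0 = 118; collateral gives 214 − 67 = 147. Would deviate. ✗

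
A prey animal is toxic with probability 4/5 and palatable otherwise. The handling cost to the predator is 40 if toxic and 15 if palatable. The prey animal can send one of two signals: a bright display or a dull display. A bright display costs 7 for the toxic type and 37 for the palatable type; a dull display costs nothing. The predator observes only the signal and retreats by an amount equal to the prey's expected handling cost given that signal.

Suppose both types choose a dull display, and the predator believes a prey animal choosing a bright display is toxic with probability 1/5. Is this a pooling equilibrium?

At the pooled signal (dull display) the predator holds the prior 4/5 and pays 4/5·40 + 1/5·15 = 35. Off-path (bright display) belief 1/5 gives 1/5·40 + 4/5·15 = 20.
Toxic: dull display gives 35 − 0 = 35; bright display gives 20 − 7 = 13. Stays. ✓
Palatable: dull display gives 35 − 0 = 35; bright display gives 20 − 37 = -17. Stays. ✓

Yes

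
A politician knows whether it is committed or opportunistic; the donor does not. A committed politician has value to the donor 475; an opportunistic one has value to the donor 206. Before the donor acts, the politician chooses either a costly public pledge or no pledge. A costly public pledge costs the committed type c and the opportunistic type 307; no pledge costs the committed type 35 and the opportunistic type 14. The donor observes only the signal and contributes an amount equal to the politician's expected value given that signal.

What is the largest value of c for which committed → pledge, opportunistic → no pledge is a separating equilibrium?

304

Under separation: pledge → committed (pays 475); no pledge → opportunistic (pays 206).
Opportunistic: 206 − 14 = 192 ≥ 475 − 307 = 168. Holds regardless of c. ✓
Committed: 475 − c ≥ 206 − 35, so c ≤ 475 − 171 = 304.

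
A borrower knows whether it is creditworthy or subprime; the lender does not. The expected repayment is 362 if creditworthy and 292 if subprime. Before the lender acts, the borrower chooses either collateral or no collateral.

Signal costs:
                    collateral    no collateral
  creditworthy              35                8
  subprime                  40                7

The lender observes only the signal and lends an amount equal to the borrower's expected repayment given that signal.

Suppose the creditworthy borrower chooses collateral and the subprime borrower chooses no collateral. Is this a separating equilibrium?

Under separation the lender infers type exactly: collateral → creditworthy (pays 362), no collateral → subprime (pays 292).
Creditworthy: collateral gives 362 − 35 = 327; no collateral gives 292 − 8 = 284. No deviation. ✓
Subprime: no collateral gives 292 − 7 = 285; collateral gives 362 − 40 = 322. Would deviate. ✗

No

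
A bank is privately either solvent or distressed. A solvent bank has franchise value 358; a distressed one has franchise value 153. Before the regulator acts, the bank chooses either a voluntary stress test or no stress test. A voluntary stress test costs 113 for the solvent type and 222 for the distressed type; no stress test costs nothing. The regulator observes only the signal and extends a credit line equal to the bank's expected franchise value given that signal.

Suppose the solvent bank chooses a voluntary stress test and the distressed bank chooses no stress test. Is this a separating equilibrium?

Yes

Under separation the regulator infers type exactly: stress test → solvent (pays 358), no stress test → distressed (pays 153).
Solvent: stress test gives 358 − 113 = 245; no stress test gives 153 − 0 = 153. No deviation. ✓
Distressed: no stress test gives 153 − 0 = 153; stress test gives 358 − 222 = 136. No deviation. ✓
Both incentive constraints hold.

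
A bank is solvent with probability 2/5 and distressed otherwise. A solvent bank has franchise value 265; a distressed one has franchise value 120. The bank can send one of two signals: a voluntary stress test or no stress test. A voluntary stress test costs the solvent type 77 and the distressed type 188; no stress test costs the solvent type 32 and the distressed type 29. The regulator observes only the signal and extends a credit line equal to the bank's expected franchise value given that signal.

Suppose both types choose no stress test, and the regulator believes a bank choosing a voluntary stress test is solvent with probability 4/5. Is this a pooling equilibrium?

No

On the equilibrium path (no stress test) the regulator holds the prior 2/5 and pays 2/5·265 + 3/5·120 = 178. Off-path (stress test) belief 4/5 gives 4/5·265 + 1/5·120 = 236.
Solvent: no stress test gives 178 − 32 = 146; stress test gives 236 − 77 = 159. Deviates. ✗
Distressed: no stress test gives 178 − 29 = 149; stress test gives 236 − 188 = 48. Stays. ✓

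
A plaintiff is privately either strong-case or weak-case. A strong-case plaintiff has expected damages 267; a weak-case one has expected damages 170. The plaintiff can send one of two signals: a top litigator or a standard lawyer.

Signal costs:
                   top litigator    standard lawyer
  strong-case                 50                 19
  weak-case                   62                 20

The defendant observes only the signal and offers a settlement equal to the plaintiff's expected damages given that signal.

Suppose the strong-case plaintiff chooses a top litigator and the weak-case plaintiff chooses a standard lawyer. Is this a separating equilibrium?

No

Under separation the defendant infers type exactly: top litigator → strong-case (pays 267), standard lawyer → weak-case (pays 170).
Strong-case: top litigator gives 267 − 50 = 217; standard lawyer gives 170 − 19 = 151. No deviation. ✓
Weak-case: standard lawyer gives 170 − 20 = 150; top litigator gives 267 − 62 = 205. Would deviate. ✗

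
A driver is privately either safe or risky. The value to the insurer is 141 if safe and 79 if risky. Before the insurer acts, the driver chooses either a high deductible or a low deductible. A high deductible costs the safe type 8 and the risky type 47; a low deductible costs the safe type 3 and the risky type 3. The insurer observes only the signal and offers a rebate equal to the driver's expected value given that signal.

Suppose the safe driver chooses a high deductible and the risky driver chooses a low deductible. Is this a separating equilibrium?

No

If types separate, high deductible earns payment 141 and low deductible earns 79.
Safe: high deductible gives 141 − 8 = 133; low deductible gives 79 − 3 = 76. No deviation. ✓
Risky: low deductible gives 79 − 3 = 76; high deductible gives 141 − 47 = 94. Would deviate. ✗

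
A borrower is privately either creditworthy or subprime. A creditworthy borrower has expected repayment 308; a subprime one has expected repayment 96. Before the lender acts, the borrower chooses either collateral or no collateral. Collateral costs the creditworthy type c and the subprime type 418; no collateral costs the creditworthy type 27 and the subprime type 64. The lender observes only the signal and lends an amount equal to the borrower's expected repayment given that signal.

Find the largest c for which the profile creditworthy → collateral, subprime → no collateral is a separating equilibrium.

Under separation: collateral → creditworthy (pays 308); no collateral → subprime (pays 96).
Subprime: 96 − 64 = 32 ≥ 308 − 418 = -110. Holds regardless of c. ✓
Creditworthy: 308 − c ≥ 96 − 27, so c ≤ 308 − 69 = 239.

239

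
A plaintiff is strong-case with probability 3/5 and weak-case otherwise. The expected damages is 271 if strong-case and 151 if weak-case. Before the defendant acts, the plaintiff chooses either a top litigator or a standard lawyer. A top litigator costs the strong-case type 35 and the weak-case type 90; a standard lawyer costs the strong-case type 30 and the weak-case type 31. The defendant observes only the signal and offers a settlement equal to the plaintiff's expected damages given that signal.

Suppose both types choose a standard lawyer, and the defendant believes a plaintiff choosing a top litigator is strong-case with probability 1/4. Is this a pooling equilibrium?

Yes

At the pooled signal (standard lawyer) the defendant holds the prior 3/5 and pays 3/5·271 + 2/5·151 = 223. Off-path (top litigator) belief 1/4 gives 1/4·271 + 3/4·151 = 181.
Strong-case: standard lawyer gives 223 − 30 = 193; top litigator gives 181 − 35 = 146. Stays. ✓
Weak-case: standard lawyer gives 223 − 31 = 192; top litigator gives 181 − 90 = 91. Stays. ✓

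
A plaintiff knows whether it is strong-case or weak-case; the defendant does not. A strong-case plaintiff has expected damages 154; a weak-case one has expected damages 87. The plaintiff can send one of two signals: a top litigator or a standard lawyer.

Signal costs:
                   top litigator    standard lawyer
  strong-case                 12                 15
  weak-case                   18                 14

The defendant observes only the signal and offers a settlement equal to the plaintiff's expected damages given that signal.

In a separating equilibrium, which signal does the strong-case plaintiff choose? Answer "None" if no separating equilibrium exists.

Try strong-case → top litigator, weak-case → standard lawyer:
  If types separate, top litigator earns payment 154 and standard lawyer earns 87.
  Strong-case: top litigator gives 154 − 12 = 142; standard lawyer gives 87 − 15 = 72. No deviation. ✓
  Weak-case: standard lawyer gives 87 − 14 = 73; top litigator gives 154 − 18 = 136. Would deviate. ✗
Try strong-case → standard lawyer, weak-case → top litigator:
  If types separate, standard lawyer earns payment 154 and top litigator earns 87.
  Strong-case: standard lawyer gives 154 − 15 = 139; top litigator gives 87 − 12 = 75. No deviation. ✓
  Weak-case: top litigator gives 87 − 18 = 69; standard lawyer gives 154 − 14 = 140. Would deviate. ✗
Neither assignment is incentive-compatible.

None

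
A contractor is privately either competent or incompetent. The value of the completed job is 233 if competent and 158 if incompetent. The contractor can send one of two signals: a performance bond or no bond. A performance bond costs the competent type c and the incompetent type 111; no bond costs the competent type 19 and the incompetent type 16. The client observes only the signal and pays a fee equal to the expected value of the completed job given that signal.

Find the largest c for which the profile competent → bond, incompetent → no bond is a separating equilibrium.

94

Under separation: bond → competent (pays 233); no bond → incompetent (pays 158).
Incompetent: 158 − 16 = 142 ≥ 233 − 111 = 122. Holds regardless of c. ✓
Competent: 233 − c ≥ 158 − 19, so c ≤ 233 − 139 = 94.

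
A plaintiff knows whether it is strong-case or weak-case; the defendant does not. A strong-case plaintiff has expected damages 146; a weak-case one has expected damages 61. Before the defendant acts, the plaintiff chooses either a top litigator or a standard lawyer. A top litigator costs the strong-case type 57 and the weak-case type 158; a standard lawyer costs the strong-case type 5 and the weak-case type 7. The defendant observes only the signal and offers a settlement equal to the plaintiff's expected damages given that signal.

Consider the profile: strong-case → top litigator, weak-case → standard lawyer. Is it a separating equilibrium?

If types separate, top litigator earns payment 146 and standard lawyer earns 61.
Strong-case: top litigator gives 146 − 57 = 89; standard lawyer gives 61 − 5 = 56. No deviation. ✓
Weak-case: standard lawyer gives 61 − 7 = 54; top litigator gives 146 − 158 = -12. No deviation. ✓
Both incentive constraints hold.

Yes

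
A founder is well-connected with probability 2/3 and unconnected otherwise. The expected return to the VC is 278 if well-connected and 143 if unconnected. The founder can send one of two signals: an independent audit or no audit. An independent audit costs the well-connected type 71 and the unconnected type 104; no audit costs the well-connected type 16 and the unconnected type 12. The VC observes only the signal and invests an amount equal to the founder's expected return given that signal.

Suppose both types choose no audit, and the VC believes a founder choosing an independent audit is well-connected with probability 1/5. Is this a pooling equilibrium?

At the pooled signal (no audit) the VC holds the prior 2/3 and pays 2/3·278 + 1/3·143 = 233. Off-path (audit) belief 1/5 gives 1/5·278 + 4/5·143 = 170.
Well-connected: no audit gives 233 − 16 = 217; audit gives 170 − 71 = 99. Stays. ✓
Unconnected: no audit gives 233 − 12 = 221; audit gives 170 − 104 = 66. Stays. ✓

Yes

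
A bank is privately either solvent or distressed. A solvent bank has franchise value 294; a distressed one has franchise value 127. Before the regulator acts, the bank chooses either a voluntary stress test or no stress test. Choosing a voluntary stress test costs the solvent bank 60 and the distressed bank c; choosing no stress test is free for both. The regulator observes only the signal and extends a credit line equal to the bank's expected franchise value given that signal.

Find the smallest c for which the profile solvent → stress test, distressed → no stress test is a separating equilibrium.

167

Under separation: stress test → solvent (pays 294); no stress test → distressed (pays 127).
Solvent: 294 − 60 = 234 ≥ 127 − 0 = 127. Holds regardless of c. ✓
Distressed: 127 − 0 ≥ 294 − c, so c ≥ 294 − 127 = 167.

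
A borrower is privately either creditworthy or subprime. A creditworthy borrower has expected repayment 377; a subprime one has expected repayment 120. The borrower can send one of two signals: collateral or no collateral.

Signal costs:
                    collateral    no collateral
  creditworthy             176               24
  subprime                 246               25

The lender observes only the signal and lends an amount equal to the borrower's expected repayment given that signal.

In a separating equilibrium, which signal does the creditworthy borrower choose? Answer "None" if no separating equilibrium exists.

None

Try creditworthy → collateral, subprime → no collateral:
  If types separate, collateral earns payment 377 and no collateral earns 120.
  Creditworthy: collateral gives 377 − 176 = 201; no collateral gives 120 − 24 = 96. No deviation. ✓
  Subprime: no collateral gives 120 − 25 = 95; collateral gives 377 − 246 = 131. Would deviate. ✗
Try creditworthy → no collateral, subprime → collateral:
  If types separate, no collateral earns payment 377 and collateral earns 120.
  Creditworthy: no collateral gives 377 − 24 = 353; collateral gives 120 − 176 = -56. No deviation. ✓
  Subprime: collateral gives 120 − 246 = -126; no collateral gives 377 − 25 = 352. Would deviate. ✗
Neither assignment is incentive-compatible.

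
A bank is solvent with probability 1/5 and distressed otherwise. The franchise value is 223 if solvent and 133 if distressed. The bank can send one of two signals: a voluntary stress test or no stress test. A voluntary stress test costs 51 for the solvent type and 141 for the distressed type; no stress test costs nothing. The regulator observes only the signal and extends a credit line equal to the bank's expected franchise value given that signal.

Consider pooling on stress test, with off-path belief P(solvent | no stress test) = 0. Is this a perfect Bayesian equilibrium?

No

At the pooled signal (stress test) the regulator holds the prior 1/5 and pays 1/5·223 + 4/5·133 = 151. Off-path (no stress test) belief 0 gives 0·223 + 1·133 = 133.
Solvent: stress test gives 151 − 51 = 100; no stress test gives 133 − 0 = 133. Deviates. ✗
Distressed: stress test gives 151 − 141 = 10; no stress test gives 133 − 0 = 133. Deviates. ✗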